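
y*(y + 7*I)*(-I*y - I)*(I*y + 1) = y^4 + y^3 + 6*I*y^3 + 7*y^2 + 6*I*y^2 + 7*y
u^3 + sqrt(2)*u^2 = u^2*(u + sqrt(2))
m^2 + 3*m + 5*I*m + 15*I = (m + 3)*(m + 5*I)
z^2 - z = z*(z - 1)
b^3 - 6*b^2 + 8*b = b*(b - 4)*(b - 2)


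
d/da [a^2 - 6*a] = 2*a - 6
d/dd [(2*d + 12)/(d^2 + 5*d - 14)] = 2*(d^2 + 5*d - (d + 6)*(2*d + 5) - 14)/(d^2 + 5*d - 14)^2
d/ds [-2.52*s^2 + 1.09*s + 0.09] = 1.09 - 5.04*s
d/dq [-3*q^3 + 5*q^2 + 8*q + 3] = -9*q^2 + 10*q + 8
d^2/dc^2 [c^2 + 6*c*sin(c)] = -6*c*sin(c) + 12*cos(c) + 2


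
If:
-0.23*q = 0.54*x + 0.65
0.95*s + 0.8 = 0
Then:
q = -2.34782608695652*x - 2.82608695652174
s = -0.84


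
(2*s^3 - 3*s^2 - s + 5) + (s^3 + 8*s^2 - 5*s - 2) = 3*s^3 + 5*s^2 - 6*s + 3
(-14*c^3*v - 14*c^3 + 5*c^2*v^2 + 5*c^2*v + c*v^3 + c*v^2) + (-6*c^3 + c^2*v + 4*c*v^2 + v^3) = -14*c^3*v - 20*c^3 + 5*c^2*v^2 + 6*c^2*v + c*v^3 + 5*c*v^2 + v^3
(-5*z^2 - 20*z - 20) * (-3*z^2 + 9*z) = 15*z^4 + 15*z^3 - 120*z^2 - 180*z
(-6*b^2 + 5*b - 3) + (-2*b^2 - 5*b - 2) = -8*b^2 - 5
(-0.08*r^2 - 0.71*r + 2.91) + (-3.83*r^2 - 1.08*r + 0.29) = -3.91*r^2 - 1.79*r + 3.2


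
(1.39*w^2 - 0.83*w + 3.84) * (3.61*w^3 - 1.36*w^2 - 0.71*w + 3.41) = 5.0179*w^5 - 4.8867*w^4 + 14.0043*w^3 + 0.106799999999999*w^2 - 5.5567*w + 13.0944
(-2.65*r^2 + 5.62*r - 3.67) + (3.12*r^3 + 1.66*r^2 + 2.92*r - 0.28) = 3.12*r^3 - 0.99*r^2 + 8.54*r - 3.95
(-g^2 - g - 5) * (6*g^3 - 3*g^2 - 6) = -6*g^5 - 3*g^4 - 27*g^3 + 21*g^2 + 6*g + 30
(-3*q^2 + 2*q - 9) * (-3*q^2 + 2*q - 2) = 9*q^4 - 12*q^3 + 37*q^2 - 22*q + 18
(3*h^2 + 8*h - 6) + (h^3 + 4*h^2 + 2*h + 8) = h^3 + 7*h^2 + 10*h + 2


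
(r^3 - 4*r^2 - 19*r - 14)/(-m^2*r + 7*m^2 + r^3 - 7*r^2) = (r^2 + 3*r + 2)/(-m^2 + r^2)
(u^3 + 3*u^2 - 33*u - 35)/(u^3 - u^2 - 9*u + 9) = (u^3 + 3*u^2 - 33*u - 35)/(u^3 - u^2 - 9*u + 9)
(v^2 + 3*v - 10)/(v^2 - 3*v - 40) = (v - 2)/(v - 8)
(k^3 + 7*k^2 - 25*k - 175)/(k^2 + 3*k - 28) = (k^2 - 25)/(k - 4)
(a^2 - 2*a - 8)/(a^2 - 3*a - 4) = (a + 2)/(a + 1)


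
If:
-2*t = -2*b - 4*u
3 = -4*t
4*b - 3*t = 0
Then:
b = -9/16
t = -3/4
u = -3/32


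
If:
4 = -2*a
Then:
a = -2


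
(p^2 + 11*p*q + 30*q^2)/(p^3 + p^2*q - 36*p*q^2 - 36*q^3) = (p + 5*q)/(p^2 - 5*p*q - 6*q^2)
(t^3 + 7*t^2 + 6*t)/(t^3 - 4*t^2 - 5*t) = (t + 6)/(t - 5)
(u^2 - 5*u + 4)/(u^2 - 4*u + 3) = (u - 4)/(u - 3)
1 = 1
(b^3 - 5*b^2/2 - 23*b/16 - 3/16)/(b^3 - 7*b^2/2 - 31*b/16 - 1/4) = (b - 3)/(b - 4)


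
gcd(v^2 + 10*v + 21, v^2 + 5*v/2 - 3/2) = v + 3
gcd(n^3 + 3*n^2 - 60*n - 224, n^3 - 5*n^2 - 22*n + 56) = n + 4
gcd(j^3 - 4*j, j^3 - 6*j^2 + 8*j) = j^2 - 2*j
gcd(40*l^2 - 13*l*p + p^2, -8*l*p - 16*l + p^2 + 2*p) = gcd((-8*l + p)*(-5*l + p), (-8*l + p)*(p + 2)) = -8*l + p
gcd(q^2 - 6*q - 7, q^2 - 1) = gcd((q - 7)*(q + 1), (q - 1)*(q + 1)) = q + 1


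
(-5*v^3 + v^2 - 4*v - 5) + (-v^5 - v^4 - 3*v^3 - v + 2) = -v^5 - v^4 - 8*v^3 + v^2 - 5*v - 3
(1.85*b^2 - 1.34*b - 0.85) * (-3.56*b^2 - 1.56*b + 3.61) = -6.586*b^4 + 1.8844*b^3 + 11.7949*b^2 - 3.5114*b - 3.0685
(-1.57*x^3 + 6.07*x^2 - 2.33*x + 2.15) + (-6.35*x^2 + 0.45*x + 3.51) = -1.57*x^3 - 0.279999999999999*x^2 - 1.88*x + 5.66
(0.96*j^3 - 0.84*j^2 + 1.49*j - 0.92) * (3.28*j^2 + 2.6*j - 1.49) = 3.1488*j^5 - 0.2592*j^4 + 1.2728*j^3 + 2.108*j^2 - 4.6121*j + 1.3708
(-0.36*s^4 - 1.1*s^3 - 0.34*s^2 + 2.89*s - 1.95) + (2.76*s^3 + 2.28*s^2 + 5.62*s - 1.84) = -0.36*s^4 + 1.66*s^3 + 1.94*s^2 + 8.51*s - 3.79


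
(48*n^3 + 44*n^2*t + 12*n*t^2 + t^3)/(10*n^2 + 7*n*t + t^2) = (24*n^2 + 10*n*t + t^2)/(5*n + t)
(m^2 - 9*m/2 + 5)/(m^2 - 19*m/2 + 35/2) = (m - 2)/(m - 7)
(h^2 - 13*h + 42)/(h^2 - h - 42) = (h - 6)/(h + 6)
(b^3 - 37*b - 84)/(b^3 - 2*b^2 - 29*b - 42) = (b + 4)/(b + 2)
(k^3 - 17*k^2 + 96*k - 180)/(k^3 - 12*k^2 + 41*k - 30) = (k - 6)/(k - 1)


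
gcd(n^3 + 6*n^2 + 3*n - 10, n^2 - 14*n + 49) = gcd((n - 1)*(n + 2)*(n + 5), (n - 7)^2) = 1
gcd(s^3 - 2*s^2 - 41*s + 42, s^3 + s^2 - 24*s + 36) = s + 6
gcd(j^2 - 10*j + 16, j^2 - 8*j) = j - 8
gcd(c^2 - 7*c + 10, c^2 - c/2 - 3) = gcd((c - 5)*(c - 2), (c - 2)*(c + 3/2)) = c - 2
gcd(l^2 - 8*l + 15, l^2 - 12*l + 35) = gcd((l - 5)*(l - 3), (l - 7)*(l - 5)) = l - 5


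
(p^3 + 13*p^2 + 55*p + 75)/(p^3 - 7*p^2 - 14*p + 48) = (p^2 + 10*p + 25)/(p^2 - 10*p + 16)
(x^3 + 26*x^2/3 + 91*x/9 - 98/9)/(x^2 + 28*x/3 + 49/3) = x - 2/3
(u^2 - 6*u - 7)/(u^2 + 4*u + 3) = (u - 7)/(u + 3)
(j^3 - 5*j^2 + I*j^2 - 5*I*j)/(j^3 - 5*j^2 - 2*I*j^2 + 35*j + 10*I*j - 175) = j*(j + I)/(j^2 - 2*I*j + 35)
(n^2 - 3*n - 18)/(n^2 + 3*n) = (n - 6)/n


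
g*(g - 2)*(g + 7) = g^3 + 5*g^2 - 14*g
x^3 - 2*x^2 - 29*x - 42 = (x - 7)*(x + 2)*(x + 3)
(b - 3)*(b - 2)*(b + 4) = b^3 - b^2 - 14*b + 24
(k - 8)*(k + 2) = k^2 - 6*k - 16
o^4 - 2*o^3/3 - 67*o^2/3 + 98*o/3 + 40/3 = (o - 4)*(o - 2)*(o + 1/3)*(o + 5)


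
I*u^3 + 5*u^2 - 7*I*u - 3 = (u - 3*I)*(u - I)*(I*u + 1)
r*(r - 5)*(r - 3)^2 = r^4 - 11*r^3 + 39*r^2 - 45*r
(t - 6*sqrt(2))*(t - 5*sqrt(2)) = t^2 - 11*sqrt(2)*t + 60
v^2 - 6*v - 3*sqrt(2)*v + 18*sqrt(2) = (v - 6)*(v - 3*sqrt(2))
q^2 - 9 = (q - 3)*(q + 3)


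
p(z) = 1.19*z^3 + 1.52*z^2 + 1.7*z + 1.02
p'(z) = 3.57*z^2 + 3.04*z + 1.7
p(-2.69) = -15.72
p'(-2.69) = 19.36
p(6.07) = 333.49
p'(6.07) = 151.69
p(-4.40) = -78.40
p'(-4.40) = 57.44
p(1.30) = 8.41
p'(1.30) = 11.69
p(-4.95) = -114.48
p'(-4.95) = 74.13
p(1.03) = 5.68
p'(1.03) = 8.62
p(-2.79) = -17.74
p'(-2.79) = 21.01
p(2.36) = 29.14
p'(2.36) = 28.76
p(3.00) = 51.93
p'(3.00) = 42.95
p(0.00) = 1.02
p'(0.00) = 1.70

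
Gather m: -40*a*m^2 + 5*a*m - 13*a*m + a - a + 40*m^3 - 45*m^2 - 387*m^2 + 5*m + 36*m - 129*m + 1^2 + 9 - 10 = 40*m^3 + m^2*(-40*a - 432) + m*(-8*a - 88)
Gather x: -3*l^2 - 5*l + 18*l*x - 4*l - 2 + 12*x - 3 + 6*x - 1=-3*l^2 - 9*l + x*(18*l + 18) - 6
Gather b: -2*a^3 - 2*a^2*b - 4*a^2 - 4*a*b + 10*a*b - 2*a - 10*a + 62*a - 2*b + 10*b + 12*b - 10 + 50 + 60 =-2*a^3 - 4*a^2 + 50*a + b*(-2*a^2 + 6*a + 20) + 100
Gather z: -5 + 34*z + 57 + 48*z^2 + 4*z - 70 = 48*z^2 + 38*z - 18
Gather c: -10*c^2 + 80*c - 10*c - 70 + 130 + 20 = -10*c^2 + 70*c + 80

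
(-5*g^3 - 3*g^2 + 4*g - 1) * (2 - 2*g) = 10*g^4 - 4*g^3 - 14*g^2 + 10*g - 2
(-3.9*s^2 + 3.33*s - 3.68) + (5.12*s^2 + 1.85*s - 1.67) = 1.22*s^2 + 5.18*s - 5.35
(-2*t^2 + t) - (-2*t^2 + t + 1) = -1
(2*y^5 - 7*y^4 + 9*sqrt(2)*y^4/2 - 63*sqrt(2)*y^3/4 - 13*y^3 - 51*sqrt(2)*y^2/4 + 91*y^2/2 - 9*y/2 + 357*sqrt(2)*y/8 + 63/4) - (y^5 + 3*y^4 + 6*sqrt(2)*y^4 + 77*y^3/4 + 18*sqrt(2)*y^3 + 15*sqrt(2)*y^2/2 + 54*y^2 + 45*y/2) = y^5 - 10*y^4 - 3*sqrt(2)*y^4/2 - 135*sqrt(2)*y^3/4 - 129*y^3/4 - 81*sqrt(2)*y^2/4 - 17*y^2/2 - 27*y + 357*sqrt(2)*y/8 + 63/4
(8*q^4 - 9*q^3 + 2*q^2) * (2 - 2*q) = -16*q^5 + 34*q^4 - 22*q^3 + 4*q^2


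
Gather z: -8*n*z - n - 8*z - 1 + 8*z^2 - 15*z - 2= -n + 8*z^2 + z*(-8*n - 23) - 3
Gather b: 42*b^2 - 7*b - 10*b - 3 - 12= 42*b^2 - 17*b - 15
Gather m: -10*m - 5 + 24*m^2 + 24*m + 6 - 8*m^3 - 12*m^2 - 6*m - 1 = -8*m^3 + 12*m^2 + 8*m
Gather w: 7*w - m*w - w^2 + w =-w^2 + w*(8 - m)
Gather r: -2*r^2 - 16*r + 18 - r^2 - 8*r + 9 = -3*r^2 - 24*r + 27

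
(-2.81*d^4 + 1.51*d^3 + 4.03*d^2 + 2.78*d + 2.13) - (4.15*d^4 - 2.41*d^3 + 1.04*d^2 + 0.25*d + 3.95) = -6.96*d^4 + 3.92*d^3 + 2.99*d^2 + 2.53*d - 1.82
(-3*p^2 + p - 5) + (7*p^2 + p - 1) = 4*p^2 + 2*p - 6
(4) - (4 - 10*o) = 10*o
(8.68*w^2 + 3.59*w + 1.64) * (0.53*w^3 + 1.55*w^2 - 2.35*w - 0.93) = 4.6004*w^5 + 15.3567*w^4 - 13.9643*w^3 - 13.9669*w^2 - 7.1927*w - 1.5252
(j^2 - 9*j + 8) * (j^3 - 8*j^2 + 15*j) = j^5 - 17*j^4 + 95*j^3 - 199*j^2 + 120*j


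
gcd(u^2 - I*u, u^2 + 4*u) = u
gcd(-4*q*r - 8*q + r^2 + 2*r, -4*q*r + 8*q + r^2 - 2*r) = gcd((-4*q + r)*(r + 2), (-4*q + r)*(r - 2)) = 4*q - r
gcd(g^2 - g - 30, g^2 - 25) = g + 5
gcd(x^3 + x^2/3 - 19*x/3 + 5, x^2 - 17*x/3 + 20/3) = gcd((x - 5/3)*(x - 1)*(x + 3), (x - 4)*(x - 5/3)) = x - 5/3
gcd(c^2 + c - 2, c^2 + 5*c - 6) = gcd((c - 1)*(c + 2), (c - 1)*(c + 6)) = c - 1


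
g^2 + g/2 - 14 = (g - 7/2)*(g + 4)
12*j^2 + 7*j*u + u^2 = (3*j + u)*(4*j + u)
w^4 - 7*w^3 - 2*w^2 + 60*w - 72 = (w - 6)*(w - 2)^2*(w + 3)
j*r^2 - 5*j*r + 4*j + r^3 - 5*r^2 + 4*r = (j + r)*(r - 4)*(r - 1)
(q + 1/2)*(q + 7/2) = q^2 + 4*q + 7/4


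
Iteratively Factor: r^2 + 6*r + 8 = (r + 4)*(r + 2)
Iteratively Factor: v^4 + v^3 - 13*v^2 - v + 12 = (v - 1)*(v^3 + 2*v^2 - 11*v - 12) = (v - 3)*(v - 1)*(v^2 + 5*v + 4) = (v - 3)*(v - 1)*(v + 4)*(v + 1)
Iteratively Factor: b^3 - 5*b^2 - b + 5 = (b - 5)*(b^2 - 1) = (b - 5)*(b + 1)*(b - 1)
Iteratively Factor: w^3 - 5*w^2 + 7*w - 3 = (w - 1)*(w^2 - 4*w + 3) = (w - 1)^2*(w - 3)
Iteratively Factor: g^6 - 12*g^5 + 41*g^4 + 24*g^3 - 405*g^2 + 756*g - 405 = (g + 3)*(g^5 - 15*g^4 + 86*g^3 - 234*g^2 + 297*g - 135) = (g - 3)*(g + 3)*(g^4 - 12*g^3 + 50*g^2 - 84*g + 45) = (g - 3)^2*(g + 3)*(g^3 - 9*g^2 + 23*g - 15) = (g - 5)*(g - 3)^2*(g + 3)*(g^2 - 4*g + 3) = (g - 5)*(g - 3)^3*(g + 3)*(g - 1)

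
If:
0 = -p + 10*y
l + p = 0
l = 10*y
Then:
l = 0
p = 0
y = 0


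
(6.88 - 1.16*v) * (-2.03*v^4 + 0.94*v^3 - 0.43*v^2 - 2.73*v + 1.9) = 2.3548*v^5 - 15.0568*v^4 + 6.966*v^3 + 0.2084*v^2 - 20.9864*v + 13.072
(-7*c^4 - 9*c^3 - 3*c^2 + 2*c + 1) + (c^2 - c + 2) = -7*c^4 - 9*c^3 - 2*c^2 + c + 3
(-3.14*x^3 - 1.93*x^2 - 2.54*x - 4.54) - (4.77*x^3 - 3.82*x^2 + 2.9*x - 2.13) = -7.91*x^3 + 1.89*x^2 - 5.44*x - 2.41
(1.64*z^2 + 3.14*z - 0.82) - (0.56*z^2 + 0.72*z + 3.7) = 1.08*z^2 + 2.42*z - 4.52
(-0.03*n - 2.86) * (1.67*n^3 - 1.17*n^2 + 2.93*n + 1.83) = -0.0501*n^4 - 4.7411*n^3 + 3.2583*n^2 - 8.4347*n - 5.2338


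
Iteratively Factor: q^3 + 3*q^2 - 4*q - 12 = (q + 2)*(q^2 + q - 6) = (q - 2)*(q + 2)*(q + 3)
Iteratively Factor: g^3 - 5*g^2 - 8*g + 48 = (g + 3)*(g^2 - 8*g + 16) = (g - 4)*(g + 3)*(g - 4)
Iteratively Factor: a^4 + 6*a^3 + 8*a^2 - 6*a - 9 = (a + 3)*(a^3 + 3*a^2 - a - 3) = (a - 1)*(a + 3)*(a^2 + 4*a + 3) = (a - 1)*(a + 1)*(a + 3)*(a + 3)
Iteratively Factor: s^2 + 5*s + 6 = (s + 2)*(s + 3)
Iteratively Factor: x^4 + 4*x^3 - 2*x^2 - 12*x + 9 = (x - 1)*(x^3 + 5*x^2 + 3*x - 9) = (x - 1)^2*(x^2 + 6*x + 9) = (x - 1)^2*(x + 3)*(x + 3)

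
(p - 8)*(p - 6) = p^2 - 14*p + 48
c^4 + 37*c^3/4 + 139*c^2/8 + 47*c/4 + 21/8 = (c + 1/2)*(c + 3/4)*(c + 1)*(c + 7)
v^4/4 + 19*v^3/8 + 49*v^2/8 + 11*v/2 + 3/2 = (v/4 + 1/2)*(v + 1/2)*(v + 1)*(v + 6)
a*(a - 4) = a^2 - 4*a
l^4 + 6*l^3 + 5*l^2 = l^2*(l + 1)*(l + 5)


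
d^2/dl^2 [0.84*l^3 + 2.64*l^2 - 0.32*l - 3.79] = 5.04*l + 5.28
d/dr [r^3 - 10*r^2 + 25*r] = 3*r^2 - 20*r + 25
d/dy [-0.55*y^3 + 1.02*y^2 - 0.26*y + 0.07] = -1.65*y^2 + 2.04*y - 0.26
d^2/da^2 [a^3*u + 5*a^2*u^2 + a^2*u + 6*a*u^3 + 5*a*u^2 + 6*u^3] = 2*u*(3*a + 5*u + 1)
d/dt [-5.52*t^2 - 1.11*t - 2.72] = -11.04*t - 1.11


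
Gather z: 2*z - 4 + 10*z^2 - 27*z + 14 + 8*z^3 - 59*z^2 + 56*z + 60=8*z^3 - 49*z^2 + 31*z + 70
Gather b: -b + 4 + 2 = 6 - b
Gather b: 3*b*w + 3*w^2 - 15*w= 3*b*w + 3*w^2 - 15*w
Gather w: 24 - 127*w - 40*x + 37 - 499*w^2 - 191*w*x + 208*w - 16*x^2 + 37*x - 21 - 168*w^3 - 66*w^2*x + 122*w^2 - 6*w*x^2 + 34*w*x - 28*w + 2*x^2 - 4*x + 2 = -168*w^3 + w^2*(-66*x - 377) + w*(-6*x^2 - 157*x + 53) - 14*x^2 - 7*x + 42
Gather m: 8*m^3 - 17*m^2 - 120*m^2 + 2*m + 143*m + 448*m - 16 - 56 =8*m^3 - 137*m^2 + 593*m - 72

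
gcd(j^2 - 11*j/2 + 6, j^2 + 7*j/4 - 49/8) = 1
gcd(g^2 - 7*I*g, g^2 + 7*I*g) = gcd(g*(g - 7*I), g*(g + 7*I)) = g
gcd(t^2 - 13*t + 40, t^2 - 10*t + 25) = t - 5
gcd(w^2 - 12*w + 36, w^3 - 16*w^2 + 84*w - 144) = w^2 - 12*w + 36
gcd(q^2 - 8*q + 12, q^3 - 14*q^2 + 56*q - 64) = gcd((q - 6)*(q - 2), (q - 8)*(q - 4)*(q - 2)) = q - 2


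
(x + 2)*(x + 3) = x^2 + 5*x + 6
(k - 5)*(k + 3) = k^2 - 2*k - 15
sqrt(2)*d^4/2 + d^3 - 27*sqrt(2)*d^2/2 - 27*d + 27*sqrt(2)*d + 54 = (d - 3)^2*(d + 6)*(sqrt(2)*d/2 + 1)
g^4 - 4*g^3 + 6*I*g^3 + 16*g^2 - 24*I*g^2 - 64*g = g*(g - 4)*(g - 2*I)*(g + 8*I)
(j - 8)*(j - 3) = j^2 - 11*j + 24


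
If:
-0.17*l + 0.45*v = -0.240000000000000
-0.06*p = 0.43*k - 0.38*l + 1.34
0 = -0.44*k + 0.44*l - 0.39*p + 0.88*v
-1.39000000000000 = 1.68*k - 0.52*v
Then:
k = -0.51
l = 4.15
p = 7.59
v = 1.03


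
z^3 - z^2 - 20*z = z*(z - 5)*(z + 4)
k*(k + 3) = k^2 + 3*k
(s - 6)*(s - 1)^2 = s^3 - 8*s^2 + 13*s - 6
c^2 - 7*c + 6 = (c - 6)*(c - 1)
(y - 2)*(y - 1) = y^2 - 3*y + 2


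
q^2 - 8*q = q*(q - 8)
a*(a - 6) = a^2 - 6*a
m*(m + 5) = m^2 + 5*m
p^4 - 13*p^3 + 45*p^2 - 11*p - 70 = (p - 7)*(p - 5)*(p - 2)*(p + 1)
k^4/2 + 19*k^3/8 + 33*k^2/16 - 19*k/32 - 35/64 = (k/2 + 1/4)*(k - 1/2)*(k + 5/4)*(k + 7/2)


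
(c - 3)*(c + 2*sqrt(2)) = c^2 - 3*c + 2*sqrt(2)*c - 6*sqrt(2)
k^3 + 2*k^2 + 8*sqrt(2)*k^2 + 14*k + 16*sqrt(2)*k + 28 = (k + 2)*(k + sqrt(2))*(k + 7*sqrt(2))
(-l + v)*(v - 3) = -l*v + 3*l + v^2 - 3*v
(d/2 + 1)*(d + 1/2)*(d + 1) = d^3/2 + 7*d^2/4 + 7*d/4 + 1/2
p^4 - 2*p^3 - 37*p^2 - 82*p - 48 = (p - 8)*(p + 1)*(p + 2)*(p + 3)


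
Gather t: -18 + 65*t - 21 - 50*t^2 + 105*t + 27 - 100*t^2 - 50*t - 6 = -150*t^2 + 120*t - 18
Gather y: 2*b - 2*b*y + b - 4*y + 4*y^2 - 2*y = 3*b + 4*y^2 + y*(-2*b - 6)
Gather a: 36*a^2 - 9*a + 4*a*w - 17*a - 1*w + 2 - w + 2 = 36*a^2 + a*(4*w - 26) - 2*w + 4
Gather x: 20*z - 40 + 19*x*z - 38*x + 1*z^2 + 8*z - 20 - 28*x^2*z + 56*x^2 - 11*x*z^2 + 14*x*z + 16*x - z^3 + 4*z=x^2*(56 - 28*z) + x*(-11*z^2 + 33*z - 22) - z^3 + z^2 + 32*z - 60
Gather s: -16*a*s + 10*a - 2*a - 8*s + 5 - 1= 8*a + s*(-16*a - 8) + 4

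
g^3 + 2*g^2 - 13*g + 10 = (g - 2)*(g - 1)*(g + 5)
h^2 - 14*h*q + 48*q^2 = (h - 8*q)*(h - 6*q)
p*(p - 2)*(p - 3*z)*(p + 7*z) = p^4 + 4*p^3*z - 2*p^3 - 21*p^2*z^2 - 8*p^2*z + 42*p*z^2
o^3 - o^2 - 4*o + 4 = (o - 2)*(o - 1)*(o + 2)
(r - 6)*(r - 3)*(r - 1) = r^3 - 10*r^2 + 27*r - 18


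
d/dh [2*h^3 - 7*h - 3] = 6*h^2 - 7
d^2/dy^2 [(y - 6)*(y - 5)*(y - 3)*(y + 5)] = 12*y^2 - 54*y - 14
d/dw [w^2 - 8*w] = 2*w - 8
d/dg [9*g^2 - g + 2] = 18*g - 1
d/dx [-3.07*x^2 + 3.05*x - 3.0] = 3.05 - 6.14*x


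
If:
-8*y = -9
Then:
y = 9/8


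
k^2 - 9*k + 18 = (k - 6)*(k - 3)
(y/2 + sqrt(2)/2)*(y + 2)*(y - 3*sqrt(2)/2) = y^3/2 - sqrt(2)*y^2/4 + y^2 - 3*y/2 - sqrt(2)*y/2 - 3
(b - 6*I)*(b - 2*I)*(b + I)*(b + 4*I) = b^4 - 3*I*b^3 + 24*b^2 - 28*I*b + 48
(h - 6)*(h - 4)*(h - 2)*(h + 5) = h^4 - 7*h^3 - 16*h^2 + 172*h - 240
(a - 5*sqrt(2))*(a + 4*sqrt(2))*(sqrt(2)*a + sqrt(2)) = sqrt(2)*a^3 - 2*a^2 + sqrt(2)*a^2 - 40*sqrt(2)*a - 2*a - 40*sqrt(2)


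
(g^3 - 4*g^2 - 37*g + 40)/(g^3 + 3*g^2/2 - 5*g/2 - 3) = 2*(g^3 - 4*g^2 - 37*g + 40)/(2*g^3 + 3*g^2 - 5*g - 6)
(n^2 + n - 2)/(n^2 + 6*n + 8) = (n - 1)/(n + 4)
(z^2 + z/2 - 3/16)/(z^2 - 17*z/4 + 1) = (z + 3/4)/(z - 4)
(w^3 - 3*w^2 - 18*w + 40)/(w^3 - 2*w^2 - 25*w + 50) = (w + 4)/(w + 5)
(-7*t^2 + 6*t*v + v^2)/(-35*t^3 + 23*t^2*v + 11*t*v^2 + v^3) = 1/(5*t + v)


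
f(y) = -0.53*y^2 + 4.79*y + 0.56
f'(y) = 4.79 - 1.06*y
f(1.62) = 6.93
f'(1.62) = 3.07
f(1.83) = 7.55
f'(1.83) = 2.85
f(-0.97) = -4.58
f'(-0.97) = 5.82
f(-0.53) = -2.13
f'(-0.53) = 5.35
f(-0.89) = -4.12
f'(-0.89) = 5.73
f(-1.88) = -10.32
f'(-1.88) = 6.78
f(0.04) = 0.75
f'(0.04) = 4.75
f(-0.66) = -2.83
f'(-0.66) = 5.49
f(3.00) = 10.16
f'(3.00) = 1.61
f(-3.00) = -18.58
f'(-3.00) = 7.97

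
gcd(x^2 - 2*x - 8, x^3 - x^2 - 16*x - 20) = x + 2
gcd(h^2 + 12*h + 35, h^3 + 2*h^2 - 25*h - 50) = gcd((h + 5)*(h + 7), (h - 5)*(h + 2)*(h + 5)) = h + 5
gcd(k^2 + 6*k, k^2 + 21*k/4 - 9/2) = k + 6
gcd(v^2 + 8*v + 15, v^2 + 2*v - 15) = v + 5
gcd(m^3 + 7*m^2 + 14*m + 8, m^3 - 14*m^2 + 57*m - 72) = 1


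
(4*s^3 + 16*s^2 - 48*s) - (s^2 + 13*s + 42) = 4*s^3 + 15*s^2 - 61*s - 42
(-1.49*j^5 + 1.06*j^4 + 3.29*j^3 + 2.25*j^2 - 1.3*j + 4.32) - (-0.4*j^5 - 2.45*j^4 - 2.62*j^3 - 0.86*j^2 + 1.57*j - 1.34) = -1.09*j^5 + 3.51*j^4 + 5.91*j^3 + 3.11*j^2 - 2.87*j + 5.66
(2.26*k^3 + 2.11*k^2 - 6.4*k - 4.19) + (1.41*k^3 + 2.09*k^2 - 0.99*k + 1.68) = 3.67*k^3 + 4.2*k^2 - 7.39*k - 2.51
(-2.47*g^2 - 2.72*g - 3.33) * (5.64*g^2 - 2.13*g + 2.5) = -13.9308*g^4 - 10.0797*g^3 - 19.1626*g^2 + 0.292899999999999*g - 8.325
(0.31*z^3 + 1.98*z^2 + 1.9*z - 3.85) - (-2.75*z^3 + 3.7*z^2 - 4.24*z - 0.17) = 3.06*z^3 - 1.72*z^2 + 6.14*z - 3.68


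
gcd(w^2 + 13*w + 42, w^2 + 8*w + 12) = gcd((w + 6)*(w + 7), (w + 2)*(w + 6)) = w + 6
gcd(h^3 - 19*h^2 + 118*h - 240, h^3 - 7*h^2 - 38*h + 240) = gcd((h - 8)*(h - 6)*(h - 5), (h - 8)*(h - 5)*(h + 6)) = h^2 - 13*h + 40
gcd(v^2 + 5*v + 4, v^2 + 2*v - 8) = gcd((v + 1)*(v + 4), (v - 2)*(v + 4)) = v + 4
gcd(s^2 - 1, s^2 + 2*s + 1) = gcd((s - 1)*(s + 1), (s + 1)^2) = s + 1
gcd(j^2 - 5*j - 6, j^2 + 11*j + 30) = 1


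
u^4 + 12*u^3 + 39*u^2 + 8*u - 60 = (u - 1)*(u + 2)*(u + 5)*(u + 6)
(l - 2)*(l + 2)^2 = l^3 + 2*l^2 - 4*l - 8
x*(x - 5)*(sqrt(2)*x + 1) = sqrt(2)*x^3 - 5*sqrt(2)*x^2 + x^2 - 5*x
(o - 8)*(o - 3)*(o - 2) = o^3 - 13*o^2 + 46*o - 48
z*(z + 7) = z^2 + 7*z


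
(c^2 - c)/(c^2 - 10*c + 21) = c*(c - 1)/(c^2 - 10*c + 21)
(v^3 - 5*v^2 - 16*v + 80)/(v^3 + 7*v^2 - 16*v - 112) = (v - 5)/(v + 7)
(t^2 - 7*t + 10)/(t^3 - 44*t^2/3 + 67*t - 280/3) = 3*(t - 2)/(3*t^2 - 29*t + 56)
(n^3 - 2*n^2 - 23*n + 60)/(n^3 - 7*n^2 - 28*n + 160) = (n - 3)/(n - 8)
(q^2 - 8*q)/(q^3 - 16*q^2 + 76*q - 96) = q/(q^2 - 8*q + 12)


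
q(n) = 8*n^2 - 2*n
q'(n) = 16*n - 2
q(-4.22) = 150.91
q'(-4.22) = -69.52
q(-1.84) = 30.76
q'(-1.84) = -31.44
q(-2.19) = 42.75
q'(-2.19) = -37.04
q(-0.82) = 7.02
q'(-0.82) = -15.12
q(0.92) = 4.93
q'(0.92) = 12.72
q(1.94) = 26.23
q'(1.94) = 29.04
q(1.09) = 7.32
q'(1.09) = 15.44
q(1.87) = 24.24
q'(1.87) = 27.92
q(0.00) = 0.00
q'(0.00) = -2.00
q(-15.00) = 1830.00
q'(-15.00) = -242.00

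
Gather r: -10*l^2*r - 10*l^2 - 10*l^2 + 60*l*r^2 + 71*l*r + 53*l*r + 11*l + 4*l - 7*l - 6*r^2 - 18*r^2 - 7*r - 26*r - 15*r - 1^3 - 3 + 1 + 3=-20*l^2 + 8*l + r^2*(60*l - 24) + r*(-10*l^2 + 124*l - 48)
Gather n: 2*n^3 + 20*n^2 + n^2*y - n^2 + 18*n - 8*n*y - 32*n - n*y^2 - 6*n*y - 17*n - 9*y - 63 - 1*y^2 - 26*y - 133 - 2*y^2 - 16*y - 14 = 2*n^3 + n^2*(y + 19) + n*(-y^2 - 14*y - 31) - 3*y^2 - 51*y - 210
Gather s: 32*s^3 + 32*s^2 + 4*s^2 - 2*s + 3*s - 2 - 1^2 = 32*s^3 + 36*s^2 + s - 3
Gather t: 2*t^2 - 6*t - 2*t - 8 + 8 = 2*t^2 - 8*t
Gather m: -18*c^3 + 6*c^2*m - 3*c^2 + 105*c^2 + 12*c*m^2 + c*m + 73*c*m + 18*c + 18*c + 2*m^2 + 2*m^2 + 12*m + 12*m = -18*c^3 + 102*c^2 + 36*c + m^2*(12*c + 4) + m*(6*c^2 + 74*c + 24)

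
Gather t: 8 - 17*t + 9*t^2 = 9*t^2 - 17*t + 8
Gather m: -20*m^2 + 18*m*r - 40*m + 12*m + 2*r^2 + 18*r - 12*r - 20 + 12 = -20*m^2 + m*(18*r - 28) + 2*r^2 + 6*r - 8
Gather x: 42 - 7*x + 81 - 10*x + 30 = 153 - 17*x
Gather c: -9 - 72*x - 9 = -72*x - 18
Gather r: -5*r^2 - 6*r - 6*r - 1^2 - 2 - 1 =-5*r^2 - 12*r - 4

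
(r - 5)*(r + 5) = r^2 - 25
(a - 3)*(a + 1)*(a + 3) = a^3 + a^2 - 9*a - 9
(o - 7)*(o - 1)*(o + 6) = o^3 - 2*o^2 - 41*o + 42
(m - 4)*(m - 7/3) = m^2 - 19*m/3 + 28/3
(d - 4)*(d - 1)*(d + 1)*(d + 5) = d^4 + d^3 - 21*d^2 - d + 20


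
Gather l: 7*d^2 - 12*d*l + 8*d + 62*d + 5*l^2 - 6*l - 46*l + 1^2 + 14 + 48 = 7*d^2 + 70*d + 5*l^2 + l*(-12*d - 52) + 63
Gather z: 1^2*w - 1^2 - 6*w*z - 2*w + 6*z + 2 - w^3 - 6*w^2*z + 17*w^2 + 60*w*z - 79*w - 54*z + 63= -w^3 + 17*w^2 - 80*w + z*(-6*w^2 + 54*w - 48) + 64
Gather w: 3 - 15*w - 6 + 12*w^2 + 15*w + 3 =12*w^2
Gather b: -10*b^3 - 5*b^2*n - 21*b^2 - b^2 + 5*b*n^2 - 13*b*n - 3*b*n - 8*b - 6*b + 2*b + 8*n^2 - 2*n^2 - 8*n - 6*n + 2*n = -10*b^3 + b^2*(-5*n - 22) + b*(5*n^2 - 16*n - 12) + 6*n^2 - 12*n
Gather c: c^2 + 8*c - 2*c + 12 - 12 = c^2 + 6*c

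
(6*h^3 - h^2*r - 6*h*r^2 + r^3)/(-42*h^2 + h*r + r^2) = (-h^2 + r^2)/(7*h + r)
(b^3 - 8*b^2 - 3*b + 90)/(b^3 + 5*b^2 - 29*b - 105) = (b - 6)/(b + 7)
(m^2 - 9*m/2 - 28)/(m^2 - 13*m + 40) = (m + 7/2)/(m - 5)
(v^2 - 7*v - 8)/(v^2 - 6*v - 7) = (v - 8)/(v - 7)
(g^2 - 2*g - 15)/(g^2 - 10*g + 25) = (g + 3)/(g - 5)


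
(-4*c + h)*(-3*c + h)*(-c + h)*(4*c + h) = -48*c^4 + 64*c^3*h - 13*c^2*h^2 - 4*c*h^3 + h^4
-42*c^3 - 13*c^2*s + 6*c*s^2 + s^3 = (-3*c + s)*(2*c + s)*(7*c + s)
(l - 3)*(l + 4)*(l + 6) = l^3 + 7*l^2 - 6*l - 72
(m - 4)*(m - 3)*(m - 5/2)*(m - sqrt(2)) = m^4 - 19*m^3/2 - sqrt(2)*m^3 + 19*sqrt(2)*m^2/2 + 59*m^2/2 - 59*sqrt(2)*m/2 - 30*m + 30*sqrt(2)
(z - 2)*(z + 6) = z^2 + 4*z - 12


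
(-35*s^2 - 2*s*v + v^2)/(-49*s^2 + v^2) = (5*s + v)/(7*s + v)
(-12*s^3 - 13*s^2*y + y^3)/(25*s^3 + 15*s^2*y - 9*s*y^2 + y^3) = (-12*s^2 - s*y + y^2)/(25*s^2 - 10*s*y + y^2)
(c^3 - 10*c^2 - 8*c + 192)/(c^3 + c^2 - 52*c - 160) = (c - 6)/(c + 5)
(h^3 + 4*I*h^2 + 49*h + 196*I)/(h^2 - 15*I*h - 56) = (h^2 + 11*I*h - 28)/(h - 8*I)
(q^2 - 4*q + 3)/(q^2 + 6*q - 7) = (q - 3)/(q + 7)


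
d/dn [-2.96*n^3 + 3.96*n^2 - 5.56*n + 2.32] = -8.88*n^2 + 7.92*n - 5.56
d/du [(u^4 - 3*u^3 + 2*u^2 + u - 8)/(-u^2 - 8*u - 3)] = (-2*u^5 - 21*u^4 + 36*u^3 + 12*u^2 - 28*u - 67)/(u^4 + 16*u^3 + 70*u^2 + 48*u + 9)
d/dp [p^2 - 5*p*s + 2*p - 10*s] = 2*p - 5*s + 2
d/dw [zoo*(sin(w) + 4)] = zoo*cos(w)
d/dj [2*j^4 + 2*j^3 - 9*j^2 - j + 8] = 8*j^3 + 6*j^2 - 18*j - 1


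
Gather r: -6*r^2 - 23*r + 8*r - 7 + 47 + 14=-6*r^2 - 15*r + 54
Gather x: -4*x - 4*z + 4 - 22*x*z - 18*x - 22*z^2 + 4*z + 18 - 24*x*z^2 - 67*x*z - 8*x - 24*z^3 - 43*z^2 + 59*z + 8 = x*(-24*z^2 - 89*z - 30) - 24*z^3 - 65*z^2 + 59*z + 30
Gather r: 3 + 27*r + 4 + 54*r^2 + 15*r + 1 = 54*r^2 + 42*r + 8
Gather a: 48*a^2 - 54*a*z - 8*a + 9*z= 48*a^2 + a*(-54*z - 8) + 9*z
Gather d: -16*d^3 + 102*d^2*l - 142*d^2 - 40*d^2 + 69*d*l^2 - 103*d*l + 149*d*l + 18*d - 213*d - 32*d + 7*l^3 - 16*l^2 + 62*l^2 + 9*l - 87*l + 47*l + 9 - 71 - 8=-16*d^3 + d^2*(102*l - 182) + d*(69*l^2 + 46*l - 227) + 7*l^3 + 46*l^2 - 31*l - 70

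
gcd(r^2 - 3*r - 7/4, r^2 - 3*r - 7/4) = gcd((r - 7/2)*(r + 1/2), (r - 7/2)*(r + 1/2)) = r^2 - 3*r - 7/4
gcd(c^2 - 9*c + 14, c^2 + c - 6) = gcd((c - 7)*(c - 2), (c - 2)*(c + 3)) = c - 2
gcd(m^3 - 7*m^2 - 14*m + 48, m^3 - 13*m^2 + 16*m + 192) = m^2 - 5*m - 24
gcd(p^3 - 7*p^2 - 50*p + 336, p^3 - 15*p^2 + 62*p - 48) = p^2 - 14*p + 48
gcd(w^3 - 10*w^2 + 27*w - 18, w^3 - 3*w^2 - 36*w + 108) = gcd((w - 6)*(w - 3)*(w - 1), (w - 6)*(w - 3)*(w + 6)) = w^2 - 9*w + 18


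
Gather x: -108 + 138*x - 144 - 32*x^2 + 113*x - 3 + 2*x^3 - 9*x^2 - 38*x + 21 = 2*x^3 - 41*x^2 + 213*x - 234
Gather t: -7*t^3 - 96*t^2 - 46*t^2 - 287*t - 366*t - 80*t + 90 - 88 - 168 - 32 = -7*t^3 - 142*t^2 - 733*t - 198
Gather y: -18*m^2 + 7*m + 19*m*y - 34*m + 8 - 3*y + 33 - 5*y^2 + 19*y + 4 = -18*m^2 - 27*m - 5*y^2 + y*(19*m + 16) + 45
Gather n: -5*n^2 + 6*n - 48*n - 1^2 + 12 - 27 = -5*n^2 - 42*n - 16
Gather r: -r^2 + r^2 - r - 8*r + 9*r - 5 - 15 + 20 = 0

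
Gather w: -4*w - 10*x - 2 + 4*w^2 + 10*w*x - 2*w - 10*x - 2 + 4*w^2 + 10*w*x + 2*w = 8*w^2 + w*(20*x - 4) - 20*x - 4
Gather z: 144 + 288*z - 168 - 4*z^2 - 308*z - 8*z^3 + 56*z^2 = -8*z^3 + 52*z^2 - 20*z - 24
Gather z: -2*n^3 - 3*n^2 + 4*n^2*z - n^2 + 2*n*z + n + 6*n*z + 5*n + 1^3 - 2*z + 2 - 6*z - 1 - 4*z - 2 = -2*n^3 - 4*n^2 + 6*n + z*(4*n^2 + 8*n - 12)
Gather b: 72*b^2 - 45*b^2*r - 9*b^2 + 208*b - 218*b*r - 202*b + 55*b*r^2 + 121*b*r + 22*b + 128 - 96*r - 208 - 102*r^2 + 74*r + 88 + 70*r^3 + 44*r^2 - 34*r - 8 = b^2*(63 - 45*r) + b*(55*r^2 - 97*r + 28) + 70*r^3 - 58*r^2 - 56*r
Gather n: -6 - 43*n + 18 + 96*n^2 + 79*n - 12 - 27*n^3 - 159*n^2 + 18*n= -27*n^3 - 63*n^2 + 54*n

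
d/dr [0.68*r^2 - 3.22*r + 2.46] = 1.36*r - 3.22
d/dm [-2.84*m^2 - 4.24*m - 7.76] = -5.68*m - 4.24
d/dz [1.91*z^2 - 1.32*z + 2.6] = 3.82*z - 1.32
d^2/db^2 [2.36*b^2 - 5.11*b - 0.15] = 4.72000000000000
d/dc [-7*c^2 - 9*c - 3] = -14*c - 9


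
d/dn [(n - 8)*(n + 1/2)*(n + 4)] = 3*n^2 - 7*n - 34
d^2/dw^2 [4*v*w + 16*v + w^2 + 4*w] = 2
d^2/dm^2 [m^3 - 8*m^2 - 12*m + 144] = 6*m - 16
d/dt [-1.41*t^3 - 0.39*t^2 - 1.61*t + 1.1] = -4.23*t^2 - 0.78*t - 1.61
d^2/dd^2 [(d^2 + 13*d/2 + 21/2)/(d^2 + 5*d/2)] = 2*(32*d^3 + 252*d^2 + 630*d + 525)/(d^3*(8*d^3 + 60*d^2 + 150*d + 125))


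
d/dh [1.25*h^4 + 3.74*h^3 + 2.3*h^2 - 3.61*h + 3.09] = 5.0*h^3 + 11.22*h^2 + 4.6*h - 3.61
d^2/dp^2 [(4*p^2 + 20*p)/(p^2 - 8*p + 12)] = 8*(13*p^3 - 36*p^2 - 180*p + 624)/(p^6 - 24*p^5 + 228*p^4 - 1088*p^3 + 2736*p^2 - 3456*p + 1728)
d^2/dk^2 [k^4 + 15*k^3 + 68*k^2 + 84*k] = 12*k^2 + 90*k + 136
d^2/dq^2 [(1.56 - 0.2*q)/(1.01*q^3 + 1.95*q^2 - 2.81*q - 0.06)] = (-1.22412*q^5 + 16.732872*q^4 + 46.50248*q^3 + 8.881344*q^2 - 50.861304*q + 25.068312)/(1.030301*q^9 + 5.967585*q^8 + 2.922132*q^7 - 25.974513*q^6 - 8.83891199999999*q^5 + 46.529451*q^4 - 20.204513*q^3 - 1.400238*q^2 - 0.030348*q - 0.000216)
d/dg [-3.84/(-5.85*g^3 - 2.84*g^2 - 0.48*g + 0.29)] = (-67.392*g^2 - 21.8112*g - 1.8432)/(5.85*g^3 + 2.84*g^2 + 0.48*g - 0.29)^2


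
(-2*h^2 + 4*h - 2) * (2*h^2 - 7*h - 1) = -4*h^4 + 22*h^3 - 30*h^2 + 10*h + 2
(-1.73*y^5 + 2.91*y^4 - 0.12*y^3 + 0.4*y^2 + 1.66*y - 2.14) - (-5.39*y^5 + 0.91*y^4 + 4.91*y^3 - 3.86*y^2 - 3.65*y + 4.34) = 3.66*y^5 + 2.0*y^4 - 5.03*y^3 + 4.26*y^2 + 5.31*y - 6.48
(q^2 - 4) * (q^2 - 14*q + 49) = q^4 - 14*q^3 + 45*q^2 + 56*q - 196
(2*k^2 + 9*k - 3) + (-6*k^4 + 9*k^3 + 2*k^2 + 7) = -6*k^4 + 9*k^3 + 4*k^2 + 9*k + 4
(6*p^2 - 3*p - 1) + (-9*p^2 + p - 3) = -3*p^2 - 2*p - 4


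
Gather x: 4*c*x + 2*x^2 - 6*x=2*x^2 + x*(4*c - 6)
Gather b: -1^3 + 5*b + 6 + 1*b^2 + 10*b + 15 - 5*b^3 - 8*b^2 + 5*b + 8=-5*b^3 - 7*b^2 + 20*b + 28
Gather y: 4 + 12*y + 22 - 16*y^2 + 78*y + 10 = -16*y^2 + 90*y + 36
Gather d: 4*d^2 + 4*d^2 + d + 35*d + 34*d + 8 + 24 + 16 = 8*d^2 + 70*d + 48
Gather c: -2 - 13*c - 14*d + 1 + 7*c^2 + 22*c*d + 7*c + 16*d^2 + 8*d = 7*c^2 + c*(22*d - 6) + 16*d^2 - 6*d - 1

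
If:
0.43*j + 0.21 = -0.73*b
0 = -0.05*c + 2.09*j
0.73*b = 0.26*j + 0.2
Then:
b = 0.06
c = -24.84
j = -0.59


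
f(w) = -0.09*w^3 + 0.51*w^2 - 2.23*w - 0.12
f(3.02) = -4.68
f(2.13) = -3.43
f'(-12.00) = -53.35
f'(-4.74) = -13.13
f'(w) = -0.27*w^2 + 1.02*w - 2.23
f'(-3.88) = -10.25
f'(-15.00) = -78.28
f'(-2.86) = -7.36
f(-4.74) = 31.49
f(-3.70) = 19.67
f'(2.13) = -1.28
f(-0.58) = 1.36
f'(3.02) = -1.61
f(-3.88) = 21.47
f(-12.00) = 255.60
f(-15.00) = 451.83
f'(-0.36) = -2.63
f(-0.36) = 0.75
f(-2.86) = 12.53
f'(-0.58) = -2.91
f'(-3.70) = -9.70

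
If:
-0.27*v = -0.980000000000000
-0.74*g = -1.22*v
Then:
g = 5.98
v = 3.63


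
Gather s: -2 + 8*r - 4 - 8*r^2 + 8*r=-8*r^2 + 16*r - 6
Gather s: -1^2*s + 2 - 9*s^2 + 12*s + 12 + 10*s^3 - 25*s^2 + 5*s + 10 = 10*s^3 - 34*s^2 + 16*s + 24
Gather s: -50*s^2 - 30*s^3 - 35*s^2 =-30*s^3 - 85*s^2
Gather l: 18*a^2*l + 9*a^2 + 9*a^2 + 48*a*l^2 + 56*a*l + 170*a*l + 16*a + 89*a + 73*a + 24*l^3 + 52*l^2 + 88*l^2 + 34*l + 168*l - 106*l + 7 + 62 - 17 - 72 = 18*a^2 + 178*a + 24*l^3 + l^2*(48*a + 140) + l*(18*a^2 + 226*a + 96) - 20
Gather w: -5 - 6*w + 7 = 2 - 6*w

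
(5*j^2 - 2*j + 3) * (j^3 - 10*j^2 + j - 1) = 5*j^5 - 52*j^4 + 28*j^3 - 37*j^2 + 5*j - 3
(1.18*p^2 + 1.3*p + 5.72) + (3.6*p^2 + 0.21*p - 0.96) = 4.78*p^2 + 1.51*p + 4.76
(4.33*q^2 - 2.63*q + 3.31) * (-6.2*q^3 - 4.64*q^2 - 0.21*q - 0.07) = -26.846*q^5 - 3.7852*q^4 - 9.2281*q^3 - 15.1092*q^2 - 0.511*q - 0.2317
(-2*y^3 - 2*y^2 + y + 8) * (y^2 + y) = -2*y^5 - 4*y^4 - y^3 + 9*y^2 + 8*y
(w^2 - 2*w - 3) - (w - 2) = w^2 - 3*w - 1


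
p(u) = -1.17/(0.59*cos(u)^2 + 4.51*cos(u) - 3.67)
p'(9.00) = -0.03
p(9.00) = 0.16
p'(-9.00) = 0.03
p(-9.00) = 0.16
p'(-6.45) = 0.60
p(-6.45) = -0.87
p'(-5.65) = -31.02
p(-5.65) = -3.35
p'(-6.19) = -0.31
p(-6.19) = -0.83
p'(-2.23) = 0.09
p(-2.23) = 0.19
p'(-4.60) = -0.29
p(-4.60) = 0.28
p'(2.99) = -0.01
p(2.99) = 0.15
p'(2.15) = -0.11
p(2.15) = 0.20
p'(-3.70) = -0.04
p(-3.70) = 0.17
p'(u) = -1.17*(1.18*sin(u)*cos(u) + 4.51*sin(u))/(0.59*cos(u)^2 + 4.51*cos(u) - 3.67)^2 = -(1.3806*cos(u) + 5.2767)*sin(u)/(0.59*cos(u)^2 + 4.51*cos(u) - 3.67)^2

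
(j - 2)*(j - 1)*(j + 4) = j^3 + j^2 - 10*j + 8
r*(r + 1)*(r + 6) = r^3 + 7*r^2 + 6*r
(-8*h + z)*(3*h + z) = -24*h^2 - 5*h*z + z^2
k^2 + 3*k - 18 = (k - 3)*(k + 6)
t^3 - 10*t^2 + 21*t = t*(t - 7)*(t - 3)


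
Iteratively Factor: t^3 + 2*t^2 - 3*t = (t + 3)*(t^2 - t) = (t - 1)*(t + 3)*(t)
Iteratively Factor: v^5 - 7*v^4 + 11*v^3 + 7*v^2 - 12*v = (v - 3)*(v^4 - 4*v^3 - v^2 + 4*v) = (v - 3)*(v - 1)*(v^3 - 3*v^2 - 4*v) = v*(v - 3)*(v - 1)*(v^2 - 3*v - 4) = v*(v - 4)*(v - 3)*(v - 1)*(v + 1)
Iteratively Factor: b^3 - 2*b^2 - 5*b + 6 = (b + 2)*(b^2 - 4*b + 3) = (b - 3)*(b + 2)*(b - 1)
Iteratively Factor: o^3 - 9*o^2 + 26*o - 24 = (o - 2)*(o^2 - 7*o + 12) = (o - 3)*(o - 2)*(o - 4)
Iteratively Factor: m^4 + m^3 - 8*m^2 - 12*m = (m + 2)*(m^3 - m^2 - 6*m) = (m - 3)*(m + 2)*(m^2 + 2*m) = (m - 3)*(m + 2)^2*(m)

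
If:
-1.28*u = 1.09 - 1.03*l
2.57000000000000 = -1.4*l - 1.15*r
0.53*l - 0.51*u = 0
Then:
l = -3.63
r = 2.19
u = -3.77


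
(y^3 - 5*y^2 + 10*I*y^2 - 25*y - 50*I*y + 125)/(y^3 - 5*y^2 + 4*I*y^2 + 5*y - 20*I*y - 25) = (y + 5*I)/(y - I)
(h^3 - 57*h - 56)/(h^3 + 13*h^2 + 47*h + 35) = (h - 8)/(h + 5)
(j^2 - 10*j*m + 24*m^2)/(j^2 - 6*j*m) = (j - 4*m)/j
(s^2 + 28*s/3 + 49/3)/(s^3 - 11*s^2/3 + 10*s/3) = (3*s^2 + 28*s + 49)/(s*(3*s^2 - 11*s + 10))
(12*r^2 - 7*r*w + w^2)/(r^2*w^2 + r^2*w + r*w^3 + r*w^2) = (12*r^2 - 7*r*w + w^2)/(r*w*(r*w + r + w^2 + w))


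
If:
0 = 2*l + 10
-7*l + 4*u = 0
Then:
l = -5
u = -35/4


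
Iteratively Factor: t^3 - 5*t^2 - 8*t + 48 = (t - 4)*(t^2 - t - 12) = (t - 4)^2*(t + 3)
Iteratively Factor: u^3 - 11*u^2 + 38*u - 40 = (u - 5)*(u^2 - 6*u + 8) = (u - 5)*(u - 2)*(u - 4)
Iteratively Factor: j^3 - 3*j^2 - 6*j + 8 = (j - 1)*(j^2 - 2*j - 8) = (j - 1)*(j + 2)*(j - 4)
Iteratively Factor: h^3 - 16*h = (h + 4)*(h^2 - 4*h) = (h - 4)*(h + 4)*(h)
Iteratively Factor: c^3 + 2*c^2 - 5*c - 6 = (c + 3)*(c^2 - c - 2) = (c + 1)*(c + 3)*(c - 2)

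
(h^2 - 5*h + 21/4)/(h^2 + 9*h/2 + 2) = (4*h^2 - 20*h + 21)/(2*(2*h^2 + 9*h + 4))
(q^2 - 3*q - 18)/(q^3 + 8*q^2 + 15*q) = (q - 6)/(q*(q + 5))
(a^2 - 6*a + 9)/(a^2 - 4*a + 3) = (a - 3)/(a - 1)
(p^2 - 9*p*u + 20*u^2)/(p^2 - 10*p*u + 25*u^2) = (p - 4*u)/(p - 5*u)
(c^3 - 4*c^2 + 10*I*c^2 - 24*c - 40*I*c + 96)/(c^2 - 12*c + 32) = (c^2 + 10*I*c - 24)/(c - 8)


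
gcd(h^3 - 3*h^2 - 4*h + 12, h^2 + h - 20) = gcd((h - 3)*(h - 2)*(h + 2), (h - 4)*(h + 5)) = 1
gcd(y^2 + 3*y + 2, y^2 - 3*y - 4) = y + 1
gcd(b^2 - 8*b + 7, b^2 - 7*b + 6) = b - 1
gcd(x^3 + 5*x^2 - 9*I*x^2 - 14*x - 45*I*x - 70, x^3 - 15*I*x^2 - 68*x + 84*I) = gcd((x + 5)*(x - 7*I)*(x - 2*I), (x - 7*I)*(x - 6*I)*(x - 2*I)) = x^2 - 9*I*x - 14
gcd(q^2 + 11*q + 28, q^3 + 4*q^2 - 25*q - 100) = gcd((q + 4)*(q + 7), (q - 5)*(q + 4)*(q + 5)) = q + 4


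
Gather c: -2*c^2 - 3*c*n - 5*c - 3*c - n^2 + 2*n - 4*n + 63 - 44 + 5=-2*c^2 + c*(-3*n - 8) - n^2 - 2*n + 24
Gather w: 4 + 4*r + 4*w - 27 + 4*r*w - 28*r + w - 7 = -24*r + w*(4*r + 5) - 30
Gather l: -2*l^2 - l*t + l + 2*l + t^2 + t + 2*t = -2*l^2 + l*(3 - t) + t^2 + 3*t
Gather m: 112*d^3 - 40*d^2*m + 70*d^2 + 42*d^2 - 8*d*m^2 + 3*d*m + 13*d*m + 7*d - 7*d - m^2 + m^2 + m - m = 112*d^3 + 112*d^2 - 8*d*m^2 + m*(-40*d^2 + 16*d)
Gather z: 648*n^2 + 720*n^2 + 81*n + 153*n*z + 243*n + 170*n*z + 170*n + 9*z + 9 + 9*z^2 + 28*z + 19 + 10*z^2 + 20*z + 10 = 1368*n^2 + 494*n + 19*z^2 + z*(323*n + 57) + 38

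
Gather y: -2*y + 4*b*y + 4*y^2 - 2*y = 4*y^2 + y*(4*b - 4)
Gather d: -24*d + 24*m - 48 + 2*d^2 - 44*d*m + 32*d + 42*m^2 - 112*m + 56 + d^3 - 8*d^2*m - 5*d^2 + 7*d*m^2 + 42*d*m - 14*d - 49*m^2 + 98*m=d^3 + d^2*(-8*m - 3) + d*(7*m^2 - 2*m - 6) - 7*m^2 + 10*m + 8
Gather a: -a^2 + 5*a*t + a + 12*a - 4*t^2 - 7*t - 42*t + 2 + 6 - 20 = -a^2 + a*(5*t + 13) - 4*t^2 - 49*t - 12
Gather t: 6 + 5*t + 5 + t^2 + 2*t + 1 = t^2 + 7*t + 12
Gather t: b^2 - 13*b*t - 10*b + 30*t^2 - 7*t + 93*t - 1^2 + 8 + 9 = b^2 - 10*b + 30*t^2 + t*(86 - 13*b) + 16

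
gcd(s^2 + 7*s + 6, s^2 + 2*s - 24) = s + 6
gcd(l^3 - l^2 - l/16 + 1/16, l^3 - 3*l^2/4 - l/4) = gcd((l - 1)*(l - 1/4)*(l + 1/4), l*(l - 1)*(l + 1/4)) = l^2 - 3*l/4 - 1/4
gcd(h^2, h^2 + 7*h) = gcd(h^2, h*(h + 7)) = h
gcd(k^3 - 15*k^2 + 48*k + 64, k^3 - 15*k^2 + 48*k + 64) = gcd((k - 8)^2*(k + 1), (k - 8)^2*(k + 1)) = k^3 - 15*k^2 + 48*k + 64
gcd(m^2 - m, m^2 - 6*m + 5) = m - 1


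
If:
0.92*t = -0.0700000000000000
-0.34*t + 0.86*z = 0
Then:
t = -0.08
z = -0.03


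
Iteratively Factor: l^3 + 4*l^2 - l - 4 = (l + 4)*(l^2 - 1) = (l + 1)*(l + 4)*(l - 1)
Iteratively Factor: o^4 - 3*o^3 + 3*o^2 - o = (o - 1)*(o^3 - 2*o^2 + o) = (o - 1)^2*(o^2 - o) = (o - 1)^3*(o)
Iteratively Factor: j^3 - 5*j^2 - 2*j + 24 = (j + 2)*(j^2 - 7*j + 12) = (j - 3)*(j + 2)*(j - 4)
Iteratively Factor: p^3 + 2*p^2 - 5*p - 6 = (p - 2)*(p^2 + 4*p + 3) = (p - 2)*(p + 3)*(p + 1)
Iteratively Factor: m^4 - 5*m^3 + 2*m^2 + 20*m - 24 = (m - 2)*(m^3 - 3*m^2 - 4*m + 12) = (m - 2)^2*(m^2 - m - 6) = (m - 3)*(m - 2)^2*(m + 2)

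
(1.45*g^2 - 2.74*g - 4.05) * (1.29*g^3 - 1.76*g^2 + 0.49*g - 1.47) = 1.8705*g^5 - 6.0866*g^4 + 0.3084*g^3 + 3.6539*g^2 + 2.0433*g + 5.9535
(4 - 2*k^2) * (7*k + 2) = -14*k^3 - 4*k^2 + 28*k + 8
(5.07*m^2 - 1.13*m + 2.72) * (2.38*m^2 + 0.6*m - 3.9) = 12.0666*m^4 + 0.352600000000001*m^3 - 13.9774*m^2 + 6.039*m - 10.608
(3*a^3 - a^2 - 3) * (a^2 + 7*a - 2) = 3*a^5 + 20*a^4 - 13*a^3 - a^2 - 21*a + 6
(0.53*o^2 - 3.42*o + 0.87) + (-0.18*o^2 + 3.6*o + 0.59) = 0.35*o^2 + 0.18*o + 1.46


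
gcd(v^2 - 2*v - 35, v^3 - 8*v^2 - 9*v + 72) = 1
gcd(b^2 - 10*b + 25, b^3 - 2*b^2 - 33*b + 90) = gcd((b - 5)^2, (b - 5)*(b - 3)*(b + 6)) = b - 5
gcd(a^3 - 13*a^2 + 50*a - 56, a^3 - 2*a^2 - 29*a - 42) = a - 7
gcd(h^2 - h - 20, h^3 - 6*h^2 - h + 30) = h - 5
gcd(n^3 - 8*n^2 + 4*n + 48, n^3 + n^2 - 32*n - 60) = n^2 - 4*n - 12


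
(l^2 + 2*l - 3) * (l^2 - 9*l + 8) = l^4 - 7*l^3 - 13*l^2 + 43*l - 24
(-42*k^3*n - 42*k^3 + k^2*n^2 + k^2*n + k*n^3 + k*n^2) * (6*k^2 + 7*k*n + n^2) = -252*k^5*n - 252*k^5 - 288*k^4*n^2 - 288*k^4*n - 29*k^3*n^3 - 29*k^3*n^2 + 8*k^2*n^4 + 8*k^2*n^3 + k*n^5 + k*n^4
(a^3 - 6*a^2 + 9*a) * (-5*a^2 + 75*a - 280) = -5*a^5 + 105*a^4 - 775*a^3 + 2355*a^2 - 2520*a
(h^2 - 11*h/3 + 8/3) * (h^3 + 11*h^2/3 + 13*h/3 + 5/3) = h^5 - 58*h^3/9 - 40*h^2/9 + 49*h/9 + 40/9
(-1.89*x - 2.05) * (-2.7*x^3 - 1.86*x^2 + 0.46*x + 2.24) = 5.103*x^4 + 9.0504*x^3 + 2.9436*x^2 - 5.1766*x - 4.592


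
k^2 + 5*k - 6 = (k - 1)*(k + 6)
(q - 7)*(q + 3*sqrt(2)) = q^2 - 7*q + 3*sqrt(2)*q - 21*sqrt(2)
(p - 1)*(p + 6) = p^2 + 5*p - 6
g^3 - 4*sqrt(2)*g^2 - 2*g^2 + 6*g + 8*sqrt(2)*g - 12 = (g - 2)*(g - 3*sqrt(2))*(g - sqrt(2))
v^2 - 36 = (v - 6)*(v + 6)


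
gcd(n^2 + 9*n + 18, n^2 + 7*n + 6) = n + 6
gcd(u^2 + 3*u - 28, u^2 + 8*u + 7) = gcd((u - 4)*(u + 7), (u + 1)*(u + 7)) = u + 7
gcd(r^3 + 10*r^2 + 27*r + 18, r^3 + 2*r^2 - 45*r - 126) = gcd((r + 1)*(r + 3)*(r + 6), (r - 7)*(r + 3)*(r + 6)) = r^2 + 9*r + 18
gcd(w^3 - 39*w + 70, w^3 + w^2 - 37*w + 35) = w^2 + 2*w - 35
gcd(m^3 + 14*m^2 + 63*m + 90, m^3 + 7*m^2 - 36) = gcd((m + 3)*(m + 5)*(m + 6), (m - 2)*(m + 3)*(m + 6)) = m^2 + 9*m + 18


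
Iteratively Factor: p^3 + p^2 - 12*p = (p)*(p^2 + p - 12) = p*(p - 3)*(p + 4)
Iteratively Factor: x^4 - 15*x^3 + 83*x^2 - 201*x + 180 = (x - 3)*(x^3 - 12*x^2 + 47*x - 60) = (x - 3)^2*(x^2 - 9*x + 20) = (x - 5)*(x - 3)^2*(x - 4)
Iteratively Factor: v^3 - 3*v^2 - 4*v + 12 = (v - 3)*(v^2 - 4) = (v - 3)*(v - 2)*(v + 2)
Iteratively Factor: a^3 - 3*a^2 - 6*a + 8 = (a + 2)*(a^2 - 5*a + 4) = (a - 1)*(a + 2)*(a - 4)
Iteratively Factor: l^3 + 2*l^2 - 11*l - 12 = (l + 4)*(l^2 - 2*l - 3) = (l - 3)*(l + 4)*(l + 1)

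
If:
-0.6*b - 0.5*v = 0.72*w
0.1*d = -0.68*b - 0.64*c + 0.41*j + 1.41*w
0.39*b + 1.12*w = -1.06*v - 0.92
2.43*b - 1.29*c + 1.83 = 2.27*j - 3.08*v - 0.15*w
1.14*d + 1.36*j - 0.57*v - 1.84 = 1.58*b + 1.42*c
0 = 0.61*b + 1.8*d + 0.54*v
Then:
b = 1.18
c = -1.05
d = -0.10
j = 1.30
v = -0.99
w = -0.29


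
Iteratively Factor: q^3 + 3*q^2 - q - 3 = (q + 1)*(q^2 + 2*q - 3) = (q + 1)*(q + 3)*(q - 1)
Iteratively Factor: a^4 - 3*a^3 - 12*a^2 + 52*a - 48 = (a - 3)*(a^3 - 12*a + 16) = (a - 3)*(a + 4)*(a^2 - 4*a + 4) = (a - 3)*(a - 2)*(a + 4)*(a - 2)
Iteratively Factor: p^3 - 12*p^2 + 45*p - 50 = (p - 5)*(p^2 - 7*p + 10) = (p - 5)*(p - 2)*(p - 5)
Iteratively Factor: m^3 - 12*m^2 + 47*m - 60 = (m - 3)*(m^2 - 9*m + 20) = (m - 4)*(m - 3)*(m - 5)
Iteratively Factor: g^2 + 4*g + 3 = (g + 3)*(g + 1)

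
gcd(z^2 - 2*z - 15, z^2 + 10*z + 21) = z + 3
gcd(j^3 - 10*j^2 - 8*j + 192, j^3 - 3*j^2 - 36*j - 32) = j^2 - 4*j - 32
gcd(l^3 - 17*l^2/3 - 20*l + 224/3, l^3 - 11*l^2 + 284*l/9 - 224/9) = l^2 - 29*l/3 + 56/3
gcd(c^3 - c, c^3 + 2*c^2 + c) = c^2 + c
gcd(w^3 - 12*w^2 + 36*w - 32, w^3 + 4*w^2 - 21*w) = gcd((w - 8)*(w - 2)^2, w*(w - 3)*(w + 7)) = 1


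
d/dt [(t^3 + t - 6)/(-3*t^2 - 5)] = (-3*t^4 - 12*t^2 - 36*t - 5)/(9*t^4 + 30*t^2 + 25)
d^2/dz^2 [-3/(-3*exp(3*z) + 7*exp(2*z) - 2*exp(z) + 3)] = 3*((-27*exp(2*z) + 28*exp(z) - 2)*(3*exp(3*z) - 7*exp(2*z) + 2*exp(z) - 3) + 2*(9*exp(2*z) - 14*exp(z) + 2)^2*exp(z))*exp(z)/(3*exp(3*z) - 7*exp(2*z) + 2*exp(z) - 3)^3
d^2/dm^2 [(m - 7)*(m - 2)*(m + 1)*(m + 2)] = 12*m^2 - 36*m - 22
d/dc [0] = 0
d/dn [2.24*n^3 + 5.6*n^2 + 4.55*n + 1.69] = 6.72*n^2 + 11.2*n + 4.55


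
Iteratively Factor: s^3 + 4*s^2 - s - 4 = (s + 1)*(s^2 + 3*s - 4) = (s + 1)*(s + 4)*(s - 1)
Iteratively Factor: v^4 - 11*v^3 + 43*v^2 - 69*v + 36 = (v - 3)*(v^3 - 8*v^2 + 19*v - 12) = (v - 3)^2*(v^2 - 5*v + 4) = (v - 4)*(v - 3)^2*(v - 1)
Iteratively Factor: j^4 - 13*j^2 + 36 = (j + 2)*(j^3 - 2*j^2 - 9*j + 18) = (j - 3)*(j + 2)*(j^2 + j - 6) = (j - 3)*(j - 2)*(j + 2)*(j + 3)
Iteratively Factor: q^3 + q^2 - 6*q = (q + 3)*(q^2 - 2*q) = q*(q + 3)*(q - 2)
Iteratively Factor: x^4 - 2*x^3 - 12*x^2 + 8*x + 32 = (x + 2)*(x^3 - 4*x^2 - 4*x + 16) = (x - 4)*(x + 2)*(x^2 - 4) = (x - 4)*(x + 2)^2*(x - 2)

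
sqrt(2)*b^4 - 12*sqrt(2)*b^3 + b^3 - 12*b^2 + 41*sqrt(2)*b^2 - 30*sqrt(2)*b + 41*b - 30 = (b - 6)*(b - 5)*(b - 1)*(sqrt(2)*b + 1)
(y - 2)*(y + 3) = y^2 + y - 6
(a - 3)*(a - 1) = a^2 - 4*a + 3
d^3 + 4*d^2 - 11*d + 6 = (d - 1)^2*(d + 6)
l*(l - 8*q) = l^2 - 8*l*q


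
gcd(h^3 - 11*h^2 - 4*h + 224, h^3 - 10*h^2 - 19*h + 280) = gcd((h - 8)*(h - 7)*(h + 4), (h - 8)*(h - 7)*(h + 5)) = h^2 - 15*h + 56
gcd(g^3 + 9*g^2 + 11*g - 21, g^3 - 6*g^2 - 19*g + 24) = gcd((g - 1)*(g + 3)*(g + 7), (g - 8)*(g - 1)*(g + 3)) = g^2 + 2*g - 3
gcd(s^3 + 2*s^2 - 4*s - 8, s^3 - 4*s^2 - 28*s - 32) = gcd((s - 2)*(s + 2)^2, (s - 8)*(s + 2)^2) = s^2 + 4*s + 4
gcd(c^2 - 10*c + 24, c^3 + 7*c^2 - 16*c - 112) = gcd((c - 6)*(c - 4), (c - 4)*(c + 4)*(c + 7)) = c - 4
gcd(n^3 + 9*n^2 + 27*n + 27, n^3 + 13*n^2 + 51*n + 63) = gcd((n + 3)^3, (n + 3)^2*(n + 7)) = n^2 + 6*n + 9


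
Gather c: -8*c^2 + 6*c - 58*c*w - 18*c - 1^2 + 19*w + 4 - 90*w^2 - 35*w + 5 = -8*c^2 + c*(-58*w - 12) - 90*w^2 - 16*w + 8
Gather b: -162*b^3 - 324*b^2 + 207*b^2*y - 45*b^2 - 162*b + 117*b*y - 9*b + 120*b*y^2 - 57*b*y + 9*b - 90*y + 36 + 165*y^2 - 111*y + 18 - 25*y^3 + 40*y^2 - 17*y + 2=-162*b^3 + b^2*(207*y - 369) + b*(120*y^2 + 60*y - 162) - 25*y^3 + 205*y^2 - 218*y + 56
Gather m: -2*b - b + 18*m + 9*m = -3*b + 27*m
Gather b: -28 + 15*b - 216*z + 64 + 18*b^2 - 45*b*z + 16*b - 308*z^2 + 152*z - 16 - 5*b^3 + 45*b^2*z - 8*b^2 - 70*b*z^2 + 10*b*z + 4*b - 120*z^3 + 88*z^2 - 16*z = -5*b^3 + b^2*(45*z + 10) + b*(-70*z^2 - 35*z + 35) - 120*z^3 - 220*z^2 - 80*z + 20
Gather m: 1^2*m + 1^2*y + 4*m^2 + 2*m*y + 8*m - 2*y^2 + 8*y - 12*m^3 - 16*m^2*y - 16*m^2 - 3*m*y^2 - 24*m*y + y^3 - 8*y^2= -12*m^3 + m^2*(-16*y - 12) + m*(-3*y^2 - 22*y + 9) + y^3 - 10*y^2 + 9*y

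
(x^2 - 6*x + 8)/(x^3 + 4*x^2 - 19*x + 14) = (x - 4)/(x^2 + 6*x - 7)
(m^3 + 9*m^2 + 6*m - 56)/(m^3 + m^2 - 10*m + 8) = (m + 7)/(m - 1)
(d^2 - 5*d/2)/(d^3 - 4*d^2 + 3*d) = (d - 5/2)/(d^2 - 4*d + 3)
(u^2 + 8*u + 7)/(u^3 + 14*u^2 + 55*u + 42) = 1/(u + 6)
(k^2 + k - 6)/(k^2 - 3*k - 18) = (k - 2)/(k - 6)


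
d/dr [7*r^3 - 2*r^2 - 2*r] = 21*r^2 - 4*r - 2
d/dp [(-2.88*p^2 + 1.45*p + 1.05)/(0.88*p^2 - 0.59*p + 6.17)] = (0.4232*p^2 - 37.3872*p + 9.566)/(0.7744*p^4 - 1.0384*p^3 + 11.2073*p^2 - 7.2806*p + 38.0689)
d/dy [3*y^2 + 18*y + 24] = 6*y + 18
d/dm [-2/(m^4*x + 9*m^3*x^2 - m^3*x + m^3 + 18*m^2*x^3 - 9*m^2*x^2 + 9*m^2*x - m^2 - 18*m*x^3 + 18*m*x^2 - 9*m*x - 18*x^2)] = 2*(4*m^3*x + 27*m^2*x^2 - 3*m^2*x + 3*m^2 + 36*m*x^3 - 18*m*x^2 + 18*m*x - 2*m - 18*x^3 + 18*x^2 - 9*x)/(m^4*x + 9*m^3*x^2 - m^3*x + m^3 + 18*m^2*x^3 - 9*m^2*x^2 + 9*m^2*x - m^2 - 18*m*x^3 + 18*m*x^2 - 9*m*x - 18*x^2)^2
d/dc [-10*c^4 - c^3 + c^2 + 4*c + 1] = -40*c^3 - 3*c^2 + 2*c + 4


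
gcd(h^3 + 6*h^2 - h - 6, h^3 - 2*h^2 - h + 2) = h^2 - 1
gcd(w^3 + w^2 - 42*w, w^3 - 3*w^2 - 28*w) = w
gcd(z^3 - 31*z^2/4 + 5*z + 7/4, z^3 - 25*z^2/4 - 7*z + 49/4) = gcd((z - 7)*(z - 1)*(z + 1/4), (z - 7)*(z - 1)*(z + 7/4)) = z^2 - 8*z + 7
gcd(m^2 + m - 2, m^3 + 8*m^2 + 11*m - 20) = m - 1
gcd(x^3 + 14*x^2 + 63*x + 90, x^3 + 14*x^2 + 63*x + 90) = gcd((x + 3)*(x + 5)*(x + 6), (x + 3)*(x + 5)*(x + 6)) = x^3 + 14*x^2 + 63*x + 90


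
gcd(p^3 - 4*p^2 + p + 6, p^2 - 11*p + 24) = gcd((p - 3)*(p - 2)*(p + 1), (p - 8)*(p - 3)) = p - 3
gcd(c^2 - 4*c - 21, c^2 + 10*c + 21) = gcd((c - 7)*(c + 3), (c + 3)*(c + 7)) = c + 3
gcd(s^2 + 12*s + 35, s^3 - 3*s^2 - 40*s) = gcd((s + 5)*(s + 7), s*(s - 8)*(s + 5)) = s + 5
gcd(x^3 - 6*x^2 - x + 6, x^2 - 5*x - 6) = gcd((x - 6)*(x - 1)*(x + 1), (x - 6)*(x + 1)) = x^2 - 5*x - 6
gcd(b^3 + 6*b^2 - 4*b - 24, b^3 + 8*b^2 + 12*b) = b^2 + 8*b + 12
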